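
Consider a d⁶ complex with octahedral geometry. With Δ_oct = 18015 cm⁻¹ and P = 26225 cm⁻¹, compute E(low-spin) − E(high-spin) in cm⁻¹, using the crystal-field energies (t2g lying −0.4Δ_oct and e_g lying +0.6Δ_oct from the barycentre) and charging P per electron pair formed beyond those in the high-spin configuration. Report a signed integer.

High-spin: t2g^4 e_g^2, CFSE = -0.4Δ_oct = -7206 cm⁻¹.
Low-spin t2g^6 e_g^0 gives -2.4Δ_oct = -43236 cm⁻¹, but forming 2 extra pairs costs 2P = 52450 cm⁻¹, so E(LS) = -43236 + 52450 = 9214 cm⁻¹.
The difference is 9214 − (-7206) = 16420 cm⁻¹, so high-spin lies lower.

16420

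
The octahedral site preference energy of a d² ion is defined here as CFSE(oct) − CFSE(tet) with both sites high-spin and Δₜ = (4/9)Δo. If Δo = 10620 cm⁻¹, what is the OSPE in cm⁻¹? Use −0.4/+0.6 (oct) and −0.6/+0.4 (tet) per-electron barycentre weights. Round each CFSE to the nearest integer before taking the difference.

-2832

Octahedral (high-spin): t₂g² eg⁰, CFSE = 2(−0.4) + 0(+0.6) = -0.8Δo = -0.8 × 10620 = -8496 cm⁻¹.
Tetrahedral: e² t₂⁰, CFSE = 2(−0.6) + 0(+0.4) = -1.2Δₜ = -1.2 × (4/9) × 10620 = -5664 cm⁻¹.
Subtracting, OSPE = -8496 − (-5664) = -2832 cm⁻¹.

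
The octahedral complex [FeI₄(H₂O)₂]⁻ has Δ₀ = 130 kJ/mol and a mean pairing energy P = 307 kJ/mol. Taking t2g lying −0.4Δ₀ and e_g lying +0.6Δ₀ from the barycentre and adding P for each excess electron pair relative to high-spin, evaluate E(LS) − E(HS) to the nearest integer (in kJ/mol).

354

Ligand charges: 4×(-1) from I⁻ and 2×(+0) from H₂O sum to -4; with overall charge -1, Fe is +3.
Fe sits in group 8; removing 3 electrons leaves Fe³⁺ with 8 − 3 = 5 d electrons.
High-spin: t2g^3 e_g^2, CFSE = 0.0Δ₀ = 0 kJ/mol.
Low-spin t2g^5 e_g^0 gives -2.0Δ₀ = -260 kJ/mol, but forming 2 extra pairs costs 2P = 614 kJ/mol, so E(LS) = -260 + 614 = 354 kJ/mol.
E(LS) − E(HS) = 354 − (0) = 354 kJ/mol.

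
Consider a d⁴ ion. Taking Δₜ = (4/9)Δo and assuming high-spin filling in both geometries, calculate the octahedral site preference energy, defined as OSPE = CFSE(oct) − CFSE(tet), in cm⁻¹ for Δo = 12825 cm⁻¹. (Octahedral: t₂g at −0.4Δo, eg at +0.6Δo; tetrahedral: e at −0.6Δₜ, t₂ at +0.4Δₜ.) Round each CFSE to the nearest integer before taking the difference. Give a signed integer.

Octahedral high-spin t₂g³ eg¹: CFSE = -0.6 × 12825 = -7695 cm⁻¹.
Tetrahedral: e² t₂², CFSE = 2(−0.6) + 2(+0.4) = -0.4Δₜ = -0.4 × (4/9) × 12825 = -2280 cm⁻¹.
OSPE = -7695 − (-2280) = -5415 cm⁻¹.

-5415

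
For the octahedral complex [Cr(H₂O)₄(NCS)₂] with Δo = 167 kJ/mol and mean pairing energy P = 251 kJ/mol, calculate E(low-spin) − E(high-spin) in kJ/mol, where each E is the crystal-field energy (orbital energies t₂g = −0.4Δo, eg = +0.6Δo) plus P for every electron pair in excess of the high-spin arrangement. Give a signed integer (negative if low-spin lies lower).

84

Ligand charges: 4×(+0) from H₂O and 2×(-1) from NCS⁻ sum to -2; with overall charge +0, Cr is +2.
Cr sits in group 6; removing 2 electrons leaves Cr²⁺ with 6 − 2 = 4 d electrons.
High-spin d⁴ fills as t₂g³ eg¹ with CFSE 3(−0.4) + 1(+0.6) = -0.6Δo = -100 kJ/mol.
For low-spin the configuration is t₂g⁴ eg⁰: orbital energy -1.6 × 167 = -267 kJ/mol, and 1 additional pair relative to high-spin adds 251 kJ/mol, giving -16 kJ/mol.
E(LS) − E(HS) = -16 − (-100) = 84 kJ/mol.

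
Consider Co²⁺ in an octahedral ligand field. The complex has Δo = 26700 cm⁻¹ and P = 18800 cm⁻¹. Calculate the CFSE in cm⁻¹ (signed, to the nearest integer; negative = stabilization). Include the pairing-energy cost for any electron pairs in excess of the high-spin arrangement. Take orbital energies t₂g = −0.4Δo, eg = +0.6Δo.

-29260

Group 9 minus oxidation state +2 gives a d⁷ configuration for Co²⁺.
Since Δo = 26700 cm⁻¹ > P = 18800 cm⁻¹, the complex adopts the low-spin configuration.
That gives t₂g⁶ eg¹.
Orbital CFSE = -1.8Δo = -1.8 × 26700 = -48060 cm⁻¹.
Excess pairs vs high-spin: 3 − 2 = 1; pairing cost = +18800 cm⁻¹.
Net CFSE = -48060 + 18800 = -29260 cm⁻¹.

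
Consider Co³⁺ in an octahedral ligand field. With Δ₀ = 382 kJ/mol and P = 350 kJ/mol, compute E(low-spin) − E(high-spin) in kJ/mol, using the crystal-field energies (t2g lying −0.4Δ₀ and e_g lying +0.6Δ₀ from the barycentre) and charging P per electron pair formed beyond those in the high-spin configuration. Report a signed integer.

-64

Co³⁺: group 9, so d-count = 9 − 3 = 6.
High-spin: t2g^4 e_g^2, CFSE = -0.4Δ₀ = -153 kJ/mol.
Low-spin: t2g^6 e_g^0, orbital CFSE = -2.4Δ₀ = -917 kJ/mol; plus 2 excess pairs × P = +700 kJ/mol; total -217 kJ/mol.
The difference is -217 − (-153) = -64 kJ/mol, so low-spin lies lower.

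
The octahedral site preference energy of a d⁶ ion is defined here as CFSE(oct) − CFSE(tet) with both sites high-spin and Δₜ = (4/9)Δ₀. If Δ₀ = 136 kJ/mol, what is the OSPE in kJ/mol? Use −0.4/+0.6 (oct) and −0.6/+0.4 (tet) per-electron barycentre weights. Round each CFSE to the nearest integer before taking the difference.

-18

Octahedral high-spin t2g^4 e_g^2: CFSE = -0.4 × 136 = -54 kJ/mol.
Tetrahedral: e^3 t2^3, CFSE = 3(−0.6) + 3(+0.4) = -0.6Δₜ = -0.6 × (4/9) × 136 = -36 kJ/mol.
OSPE = CFSE(oct) − CFSE(tet) = -54 − (-36) = -18 kJ/mol.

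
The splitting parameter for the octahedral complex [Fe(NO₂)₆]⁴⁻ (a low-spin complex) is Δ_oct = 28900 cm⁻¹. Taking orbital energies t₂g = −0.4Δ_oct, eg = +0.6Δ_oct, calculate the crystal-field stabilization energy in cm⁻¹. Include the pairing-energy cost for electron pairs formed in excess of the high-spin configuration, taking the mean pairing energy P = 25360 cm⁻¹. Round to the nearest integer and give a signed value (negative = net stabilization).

-18640

Each NO₂⁻ contributes -1; 6 × (-1) = -6. With overall charge -4, Fe is in the +2 oxidation state.
Fe²⁺: group 8, so d-count = 8 − 2 = 6.
Configuration: t₂g⁶ eg⁰.
Orbital CFSE = 6(-0.4) + 0(0.6) = -2.4Δ_oct = -2.4 × 28900 = -69360 cm⁻¹.
Pairing penalty: 3 pairs vs 1 in the high-spin reference → 2 extra × P = 50720 cm⁻¹.
Overall CFSE = -69360 + 50720 = -18640 cm⁻¹.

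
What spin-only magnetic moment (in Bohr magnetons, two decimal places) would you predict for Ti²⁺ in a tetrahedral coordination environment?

2.83 Bohr magnetons

Ti is in group 4, so Ti²⁺ is d² (4 − 2 = 2).
Tetrahedral fields are weak (Δₜ ≈ 4/9 Δₒ), so electrons fill high-spin.
Configuration: e² t₂⁰ → 2 unpaired electrons.
μ(spin-only) = √[2(2+2)] = √8 ≈ 2.83 Bohr magnetons.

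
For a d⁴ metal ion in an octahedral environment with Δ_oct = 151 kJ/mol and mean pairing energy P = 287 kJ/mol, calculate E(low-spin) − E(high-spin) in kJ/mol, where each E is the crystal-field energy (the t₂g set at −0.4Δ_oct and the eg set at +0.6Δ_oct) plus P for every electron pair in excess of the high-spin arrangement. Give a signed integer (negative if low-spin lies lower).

In the high-spin limit (t₂g³ eg¹) the orbital term is -0.6Δ_oct = -91 kJ/mol, with no excess pairing.
For low-spin the configuration is t₂g⁴ eg⁰: orbital energy -1.6 × 151 = -242 kJ/mol, and 1 additional pair relative to high-spin adds 287 kJ/mol, giving 45 kJ/mol.
E(LS) − E(HS) = 45 − (-91) = 136 kJ/mol.

136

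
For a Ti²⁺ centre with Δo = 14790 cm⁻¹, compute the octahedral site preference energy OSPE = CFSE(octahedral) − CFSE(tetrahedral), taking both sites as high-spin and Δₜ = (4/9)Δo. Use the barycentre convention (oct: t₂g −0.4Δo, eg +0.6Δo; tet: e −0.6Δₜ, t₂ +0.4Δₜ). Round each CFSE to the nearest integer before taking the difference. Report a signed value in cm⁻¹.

-3944

Group 4 minus oxidation state +2 gives a d² configuration for Ti²⁺.
Octahedral (high-spin): t2g^2 e_g^0, CFSE = 2(−0.4) + 0(+0.6) = -0.8Δo = -0.8 × 14790 = -11832 cm⁻¹.
Tetrahedral e^2 t2^0 gives -1.2Δₜ = -1.2 × (4/9) × 14790 = -7888 cm⁻¹.
Subtracting, OSPE = -11832 − (-7888) = -3944 cm⁻¹.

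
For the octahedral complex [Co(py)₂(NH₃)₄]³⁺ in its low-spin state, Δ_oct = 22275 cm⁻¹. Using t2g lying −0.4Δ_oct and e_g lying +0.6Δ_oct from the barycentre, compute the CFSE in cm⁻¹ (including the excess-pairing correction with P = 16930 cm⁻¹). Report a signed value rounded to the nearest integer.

-19600

Ligand charges: 2×(+0) from py and 4×(+0) from NH₃ sum to +0; with overall charge +3, Co is +3.
Co³⁺: group 9, so d-count = 9 − 3 = 6.
Configuration: t2g^6 e_g^0.
The orbital stabilization is -2.4Δ_oct = -2.4 × 22275 = -53460 cm⁻¹.
Pairing penalty: 3 pairs vs 1 in the high-spin reference → 2 extra × P = 33860 cm⁻¹.
Net CFSE = -53460 + 33860 = -19600 cm⁻¹.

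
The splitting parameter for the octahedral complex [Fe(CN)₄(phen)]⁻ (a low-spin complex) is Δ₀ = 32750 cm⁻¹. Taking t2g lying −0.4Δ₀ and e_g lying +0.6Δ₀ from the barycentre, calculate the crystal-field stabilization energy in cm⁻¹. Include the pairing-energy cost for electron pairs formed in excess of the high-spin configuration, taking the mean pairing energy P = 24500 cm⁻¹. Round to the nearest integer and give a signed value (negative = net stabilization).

Ligand charges: 4×(-1) from CN⁻ and 1×(+0) from phen sum to -4; with overall charge -1, Fe is +3.
Fe sits in group 8; removing 3 electrons leaves Fe³⁺ with 8 − 3 = 5 d electrons.
Electron filling gives t2g^5 e_g^0.
Orbital CFSE = 5(-0.4) + 0(0.6) = -2.0Δ₀ = -2.0 × 32750 = -65500 cm⁻¹.
Relative to high-spin t2g^3 e_g^2 (0 paired), the low-spin configuration has 2 additional pairs, contributing +2 × 24500 = +49000 cm⁻¹.
Overall CFSE = -65500 + 49000 = -16500 cm⁻¹.

-16500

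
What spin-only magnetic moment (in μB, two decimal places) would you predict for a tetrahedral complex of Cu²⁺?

Cu sits in group 11; removing 2 electrons leaves Cu²⁺ with 11 − 2 = 9 d electrons.
Tetrahedral fields are weak (Δₜ ≈ 4/9 Δₒ), so electrons fill high-spin.
Configuration: e⁴ t₂⁵ → 1 unpaired electron.
μ(spin-only) = √[1(1+2)] = √3 ≈ 1.73 μB.

1.73 μB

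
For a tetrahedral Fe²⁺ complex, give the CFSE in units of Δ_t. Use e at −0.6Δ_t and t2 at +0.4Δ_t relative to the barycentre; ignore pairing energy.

-0.6 Δ_t

Fe sits in group 8; removing 2 electrons leaves Fe²⁺ with 8 − 2 = 6 d electrons.
With tetrahedral geometry the complex is necessarily high-spin.
Configuration: e^3 t2^3.
CFSE = 3(-0.6Δ_t) + 3(0.4Δ_t) = -1.8Δ_t + 1.2Δ_t = -0.6Δ_t.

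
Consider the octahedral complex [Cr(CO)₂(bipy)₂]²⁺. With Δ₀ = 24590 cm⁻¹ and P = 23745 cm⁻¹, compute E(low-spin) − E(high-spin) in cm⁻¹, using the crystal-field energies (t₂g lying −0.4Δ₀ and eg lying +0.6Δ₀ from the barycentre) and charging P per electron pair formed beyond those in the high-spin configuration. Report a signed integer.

-845

Ligand charges: 2×(+0) from CO and 2×(+0) from bipy sum to +0; with overall charge +2, Cr is +2.
Group 6 minus oxidation state +2 gives a d⁴ configuration for Cr²⁺.
High-spin d⁴ fills as t₂g³ eg¹ with CFSE 3(−0.4) + 1(+0.6) = -0.6Δ₀ = -14754 cm⁻¹.
For low-spin the configuration is t₂g⁴ eg⁰: orbital energy -1.6 × 24590 = -39344 cm⁻¹, and 1 additional pair relative to high-spin adds 23745 cm⁻¹, giving -15599 cm⁻¹.
The difference is -15599 − (-14754) = -845 cm⁻¹, so low-spin lies lower.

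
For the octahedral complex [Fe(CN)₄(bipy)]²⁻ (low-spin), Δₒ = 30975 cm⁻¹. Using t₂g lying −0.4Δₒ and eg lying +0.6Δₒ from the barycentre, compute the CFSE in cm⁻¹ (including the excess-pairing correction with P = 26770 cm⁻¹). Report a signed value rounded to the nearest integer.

Ligand charges: 4×(-1) from CN⁻ and 1×(+0) from bipy sum to -4; with overall charge -2, Fe is +2.
Fe²⁺: group 8, so d-count = 8 − 2 = 6.
Configuration: t₂g⁶ eg⁰.
CFSE(orbital) = 6×(-0.4Δₒ) + 0×(0.6Δₒ) = -2.4Δₒ; with Δₒ = 30975 cm⁻¹ that is -74340 cm⁻¹.
High-spin d⁶ would be t₂g⁴ eg² with 1 pair; low-spin has 3, so 2 excess pairs cost +2P = +53540 cm⁻¹.
Overall CFSE = -74340 + 53540 = -20800 cm⁻¹.

-20800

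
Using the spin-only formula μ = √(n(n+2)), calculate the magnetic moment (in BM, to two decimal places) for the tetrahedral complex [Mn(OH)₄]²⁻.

Each OH⁻ contributes -1; 4 × (-1) = -4. With overall charge -2, Mn is in the +2 oxidation state.
Group 7 minus oxidation state +2 gives a d⁵ configuration for Mn²⁺.
Tetrahedral splitting is small, so the complex is high-spin.
Configuration: e² t₂³ → 5 unpaired electrons.
μ(spin-only) = √[5(5+2)] = √35 ≈ 5.92 BM.

5.92 BM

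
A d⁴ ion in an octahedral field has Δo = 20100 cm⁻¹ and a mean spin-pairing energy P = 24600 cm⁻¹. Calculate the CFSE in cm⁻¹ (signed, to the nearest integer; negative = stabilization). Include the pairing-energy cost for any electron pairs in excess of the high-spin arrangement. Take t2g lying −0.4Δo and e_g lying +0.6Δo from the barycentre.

-12060

Δo < P, so pairing is avoided: the ground state is high-spin.
Filling d⁴ accordingly: t2g^3 e_g^1.
Orbital CFSE = -0.6Δo = -0.6 × 20100 = -12060 cm⁻¹.
High-spin has no excess pairs, so no pairing correction applies.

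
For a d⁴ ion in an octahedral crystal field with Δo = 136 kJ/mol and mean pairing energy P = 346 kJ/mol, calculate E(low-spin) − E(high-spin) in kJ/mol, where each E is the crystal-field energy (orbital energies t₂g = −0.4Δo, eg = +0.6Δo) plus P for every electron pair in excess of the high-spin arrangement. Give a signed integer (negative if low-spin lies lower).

210

High-spin d⁴ fills as t₂g³ eg¹ with CFSE 3(−0.4) + 1(+0.6) = -0.6Δo = -82 kJ/mol.
Low-spin t₂g⁴ eg⁰ gives -1.6Δo = -218 kJ/mol, but forming 1 extra pair costs 1P = 346 kJ/mol, so E(LS) = -218 + 346 = 128 kJ/mol.
Thus E(LS) − E(HS) = 210 kJ/mol.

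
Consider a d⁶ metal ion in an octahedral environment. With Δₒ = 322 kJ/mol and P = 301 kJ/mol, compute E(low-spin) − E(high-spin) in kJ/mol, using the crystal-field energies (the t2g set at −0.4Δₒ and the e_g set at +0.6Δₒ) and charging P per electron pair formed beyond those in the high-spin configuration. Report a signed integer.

-42

High-spin d⁶ fills as t2g^4 e_g^2 with CFSE 4(−0.4) + 2(+0.6) = -0.4Δₒ = -129 kJ/mol.
Low-spin t2g^6 e_g^0 gives -2.4Δₒ = -773 kJ/mol, but forming 2 extra pairs costs 2P = 602 kJ/mol, so E(LS) = -773 + 602 = -171 kJ/mol.
The difference is -171 − (-129) = -42 kJ/mol, so low-spin lies lower.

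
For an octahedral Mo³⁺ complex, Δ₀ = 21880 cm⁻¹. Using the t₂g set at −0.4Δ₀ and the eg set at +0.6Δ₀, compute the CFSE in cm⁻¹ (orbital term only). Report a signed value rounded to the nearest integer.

-26256

Mo is in group 6, so Mo³⁺ is d³ (6 − 3 = 3).
The d³ electrons fill as t₂g³ eg⁰.
The orbital stabilization is -1.2Δ₀ = -1.2 × 21880 = -26256 cm⁻¹.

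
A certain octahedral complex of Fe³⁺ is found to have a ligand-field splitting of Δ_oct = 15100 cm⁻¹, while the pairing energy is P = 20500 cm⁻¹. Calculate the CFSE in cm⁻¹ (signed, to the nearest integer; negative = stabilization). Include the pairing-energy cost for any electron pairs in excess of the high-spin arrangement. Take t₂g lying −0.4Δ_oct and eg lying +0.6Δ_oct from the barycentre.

0

Fe sits in group 8; removing 3 electrons leaves Fe³⁺ with 8 − 3 = 5 d electrons.
With Δ_oct < P the complex is high-spin.
Configuration: t₂g³ eg².
Orbital CFSE = 0.0Δ_oct = 0.0 × 15100 = 0 cm⁻¹.
High-spin has no excess pairs, so no pairing correction applies.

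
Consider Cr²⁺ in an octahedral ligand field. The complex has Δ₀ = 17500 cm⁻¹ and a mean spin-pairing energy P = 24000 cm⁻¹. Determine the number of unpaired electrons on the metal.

Cr sits in group 6; removing 2 electrons leaves Cr²⁺ with 6 − 2 = 4 d electrons.
Here Δ₀ < P (17500 < 24000), so the high-spin state is favoured.
Configuration: t₂g³ eg¹.
Unpaired electrons: 4.

4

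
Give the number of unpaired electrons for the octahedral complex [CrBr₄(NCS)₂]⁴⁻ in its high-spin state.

4

Ligand charges: 4×(-1) from Br⁻ and 2×(-1) from NCS⁻ sum to -6; with overall charge -4, Cr is +2.
Cr sits in group 6; removing 2 electrons leaves Cr²⁺ with 6 − 2 = 4 d electrons.
Configuration: t₂g³ eg¹, giving 4 unpaired electrons.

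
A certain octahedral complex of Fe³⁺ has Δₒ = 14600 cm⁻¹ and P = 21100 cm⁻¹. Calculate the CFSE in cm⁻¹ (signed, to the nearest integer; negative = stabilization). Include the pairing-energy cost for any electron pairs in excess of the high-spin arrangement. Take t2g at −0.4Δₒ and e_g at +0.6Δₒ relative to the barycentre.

Group 8 minus oxidation state +3 gives a d⁵ configuration for Fe³⁺.
Here Δₒ < P (14600 < 21100), so the high-spin state is favoured.
Filling d⁵ accordingly: t2g^3 e_g^2.
Orbital CFSE = 0.0Δₒ = 0.0 × 14600 = 0 cm⁻¹.
High-spin has no excess pairs, so no pairing correction applies.

0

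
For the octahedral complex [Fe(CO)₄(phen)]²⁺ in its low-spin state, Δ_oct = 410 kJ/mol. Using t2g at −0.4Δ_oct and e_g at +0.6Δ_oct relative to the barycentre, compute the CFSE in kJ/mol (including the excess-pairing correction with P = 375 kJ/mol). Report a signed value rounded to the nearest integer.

-234

Ligand charges: 4×(+0) from CO and 1×(+0) from phen sum to +0; with overall charge +2, Fe is +2.
Group 8 minus oxidation state +2 gives a d⁶ configuration for Fe²⁺.
The d⁶ electrons fill as t2g^6 e_g^0.
Orbital CFSE = 6(-0.4) + 0(0.6) = -2.4Δ_oct = -2.4 × 410 = -984 kJ/mol.
High-spin d⁶ would be t2g^4 e_g^2 with 1 pair; low-spin has 3, so 2 excess pairs cost +2P = +750 kJ/mol.
Overall CFSE = -984 + 750 = -234 kJ/mol.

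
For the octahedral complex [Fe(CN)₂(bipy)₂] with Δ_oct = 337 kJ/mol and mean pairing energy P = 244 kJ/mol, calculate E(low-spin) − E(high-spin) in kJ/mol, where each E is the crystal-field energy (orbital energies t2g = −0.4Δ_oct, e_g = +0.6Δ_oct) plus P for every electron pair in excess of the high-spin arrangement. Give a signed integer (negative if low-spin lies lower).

-186

Ligand charges: 2×(-1) from CN⁻ and 2×(+0) from bipy sum to -2; with overall charge +0, Fe is +2.
Fe is in group 8, so Fe²⁺ is d⁶ (8 − 2 = 6).
High-spin d⁶ fills as t2g^4 e_g^2 with CFSE 4(−0.4) + 2(+0.6) = -0.4Δ_oct = -135 kJ/mol.
For low-spin the configuration is t2g^6 e_g^0: orbital energy -2.4 × 337 = -809 kJ/mol, and 2 additional pairs relative to high-spin add 488 kJ/mol, giving -321 kJ/mol.
E(LS) − E(HS) = -321 − (-135) = -186 kJ/mol.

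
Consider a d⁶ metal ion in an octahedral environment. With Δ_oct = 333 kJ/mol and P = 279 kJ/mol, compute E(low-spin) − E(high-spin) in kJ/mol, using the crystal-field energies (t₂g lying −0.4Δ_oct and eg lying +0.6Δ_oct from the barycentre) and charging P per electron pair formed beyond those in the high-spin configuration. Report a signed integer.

-108

In the high-spin limit (t₂g⁴ eg²) the orbital term is -0.4Δ_oct = -133 kJ/mol, with no excess pairing.
Low-spin: t₂g⁶ eg⁰, orbital CFSE = -2.4Δ_oct = -799 kJ/mol; plus 2 excess pairs × P = +558 kJ/mol; total -241 kJ/mol.
Thus E(LS) − E(HS) = -108 kJ/mol.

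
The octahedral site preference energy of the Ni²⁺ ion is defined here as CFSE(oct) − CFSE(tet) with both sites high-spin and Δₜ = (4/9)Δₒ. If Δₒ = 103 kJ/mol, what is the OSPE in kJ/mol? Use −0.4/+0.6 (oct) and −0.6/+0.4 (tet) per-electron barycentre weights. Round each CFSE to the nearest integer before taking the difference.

-87

Ni is in group 10, so Ni²⁺ is d⁸ (10 − 2 = 8).
Octahedral (high-spin): t₂g⁶ eg², CFSE = 6(−0.4) + 2(+0.6) = -1.2Δₒ = -1.2 × 103 = -124 kJ/mol.
Tetrahedral e⁴ t₂⁴ gives -0.8Δₜ = -0.8 × (4/9) × 103 = -37 kJ/mol.
OSPE = CFSE(oct) − CFSE(tet) = -124 − (-37) = -87 kJ/mol.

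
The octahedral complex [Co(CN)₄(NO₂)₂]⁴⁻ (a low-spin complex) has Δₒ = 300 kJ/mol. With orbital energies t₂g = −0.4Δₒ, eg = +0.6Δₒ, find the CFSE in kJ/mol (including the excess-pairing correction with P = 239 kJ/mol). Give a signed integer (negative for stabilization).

Ligand charges: 4×(-1) from CN⁻ and 2×(-1) from NO₂⁻ sum to -6; with overall charge -4, Co is +2.
Group 9 minus oxidation state +2 gives a d⁷ configuration for Co²⁺.
Electron filling gives t₂g⁶ eg¹.
Orbital CFSE = 6(-0.4) + 1(0.6) = -1.8Δₒ = -1.8 × 300 = -540 kJ/mol.
High-spin d⁷ would be t₂g⁵ eg² with 2 pairs; low-spin has 3, so 1 excess pair costs +1P = +239 kJ/mol.
Net CFSE = -540 + 239 = -301 kJ/mol.

-301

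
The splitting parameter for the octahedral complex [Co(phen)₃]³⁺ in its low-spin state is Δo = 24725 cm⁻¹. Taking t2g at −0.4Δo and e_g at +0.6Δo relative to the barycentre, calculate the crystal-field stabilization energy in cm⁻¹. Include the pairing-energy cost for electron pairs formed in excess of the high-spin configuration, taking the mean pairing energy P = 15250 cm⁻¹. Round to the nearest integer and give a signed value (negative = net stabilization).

phen is neutral, so the +3 overall charge sits on Co: oxidation state +3.
Co sits in group 9; removing 3 electrons leaves Co³⁺ with 9 − 3 = 6 d electrons.
Electron filling gives t2g^6 e_g^0.
The orbital stabilization is -2.4Δo = -2.4 × 24725 = -59340 cm⁻¹.
Relative to high-spin t2g^4 e_g^2 (1 paired), the low-spin configuration has 2 additional pairs, contributing +2 × 15250 = +30500 cm⁻¹.
Combining: -59340 + 30500 = -28840 cm⁻¹.

-28840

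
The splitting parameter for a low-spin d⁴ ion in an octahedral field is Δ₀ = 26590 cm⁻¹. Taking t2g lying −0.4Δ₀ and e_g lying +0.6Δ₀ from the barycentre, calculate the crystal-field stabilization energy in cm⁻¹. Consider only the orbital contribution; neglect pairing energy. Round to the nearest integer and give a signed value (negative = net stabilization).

Electron filling gives t2g^4 e_g^0.
The orbital stabilization is -1.6Δ₀ = -1.6 × 26590 = -42544 cm⁻¹.

-42544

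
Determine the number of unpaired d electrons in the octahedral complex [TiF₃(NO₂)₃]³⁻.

Ligand charges: 3×(-1) from F⁻ and 3×(-1) from NO₂⁻ sum to -6; with overall charge -3, Ti is +3.
Ti³⁺: group 4, so d-count = 4 − 3 = 1.
Configuration: t₂g¹ eg⁰, giving 1 unpaired electron.

1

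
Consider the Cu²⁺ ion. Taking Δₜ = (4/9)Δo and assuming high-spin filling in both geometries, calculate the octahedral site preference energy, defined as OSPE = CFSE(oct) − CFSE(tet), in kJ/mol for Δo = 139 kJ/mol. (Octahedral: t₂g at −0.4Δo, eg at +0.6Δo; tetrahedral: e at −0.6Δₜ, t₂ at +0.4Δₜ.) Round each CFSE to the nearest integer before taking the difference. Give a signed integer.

-58

Cu²⁺: group 11, so d-count = 11 − 2 = 9.
In an octahedral site d⁹ (HS) is t2g^6 e_g^3, giving CFSE(oct) = -0.6Δo = -83 kJ/mol.
In a tetrahedral site the filling is e^4 t2^5: CFSE(tet) = -0.4Δₜ = -0.4 × (4/9)(139) = -25 kJ/mol.
Subtracting, OSPE = -83 − (-25) = -58 kJ/mol.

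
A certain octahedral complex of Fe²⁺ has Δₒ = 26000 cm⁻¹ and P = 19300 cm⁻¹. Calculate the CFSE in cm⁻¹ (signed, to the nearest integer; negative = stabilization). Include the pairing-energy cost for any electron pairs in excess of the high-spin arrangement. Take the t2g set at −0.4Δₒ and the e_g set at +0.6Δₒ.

Fe²⁺: group 8, so d-count = 8 − 2 = 6.
Δₒ > P, so pairing is preferred: the ground state is low-spin.
That gives t2g^6 e_g^0.
Orbital CFSE = -2.4Δₒ = -2.4 × 26000 = -62400 cm⁻¹.
Excess pairs vs high-spin: 3 − 1 = 2; pairing cost = +38600 cm⁻¹.
Net CFSE = -62400 + 38600 = -23800 cm⁻¹.

-23800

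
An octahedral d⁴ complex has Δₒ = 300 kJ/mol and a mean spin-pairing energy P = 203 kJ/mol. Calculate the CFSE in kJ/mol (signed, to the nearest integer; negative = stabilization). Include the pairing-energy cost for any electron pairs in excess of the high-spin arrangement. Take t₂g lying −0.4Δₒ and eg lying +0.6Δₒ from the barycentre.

-277

With Δₒ > P the complex is low-spin.
Configuration: t₂g⁴ eg⁰.
Orbital CFSE = -1.6Δₒ = -1.6 × 300 = -480 kJ/mol.
Excess pairs vs high-spin: 1 − 0 = 1; pairing cost = +203 kJ/mol.
Net CFSE = -480 + 203 = -277 kJ/mol.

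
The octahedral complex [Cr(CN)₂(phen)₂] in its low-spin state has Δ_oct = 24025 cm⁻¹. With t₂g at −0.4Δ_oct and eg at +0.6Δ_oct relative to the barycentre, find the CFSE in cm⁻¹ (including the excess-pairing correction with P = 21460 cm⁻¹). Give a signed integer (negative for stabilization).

-16980

Ligand charges: 2×(-1) from CN⁻ and 2×(+0) from phen sum to -2; with overall charge +0, Cr is +2.
Cr is in group 6, so Cr²⁺ is d⁴ (6 − 2 = 4).
Configuration: t₂g⁴ eg⁰.
Orbital CFSE = 4(-0.4) + 0(0.6) = -1.6Δ_oct = -1.6 × 24025 = -38440 cm⁻¹.
High-spin d⁴ would be t₂g³ eg¹ with 0 pairs; low-spin has 1, so 1 excess pair costs +1P = +21460 cm⁻¹.
Combining: -38440 + 21460 = -16980 cm⁻¹.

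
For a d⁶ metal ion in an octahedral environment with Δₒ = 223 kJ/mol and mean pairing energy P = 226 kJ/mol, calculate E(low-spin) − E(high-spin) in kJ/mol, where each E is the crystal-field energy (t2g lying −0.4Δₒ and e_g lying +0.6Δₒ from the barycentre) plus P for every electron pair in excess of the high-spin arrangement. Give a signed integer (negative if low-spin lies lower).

6

In the high-spin limit (t2g^4 e_g^2) the orbital term is -0.4Δₒ = -89 kJ/mol, with no excess pairing.
Low-spin t2g^6 e_g^0 gives -2.4Δₒ = -535 kJ/mol, but forming 2 extra pairs costs 2P = 452 kJ/mol, so E(LS) = -535 + 452 = -83 kJ/mol.
Thus E(LS) − E(HS) = 6 kJ/mol.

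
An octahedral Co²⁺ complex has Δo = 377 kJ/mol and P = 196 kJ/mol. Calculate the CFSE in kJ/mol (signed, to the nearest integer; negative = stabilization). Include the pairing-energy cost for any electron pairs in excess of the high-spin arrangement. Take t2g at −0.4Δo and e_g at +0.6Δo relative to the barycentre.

Co²⁺: group 9, so d-count = 9 − 2 = 7.
Δo > P, so pairing is preferred: the ground state is low-spin.
Filling d⁷ accordingly: t2g^6 e_g^1.
Orbital CFSE = -1.8Δo = -1.8 × 377 = -679 kJ/mol.
Excess pairs vs high-spin: 3 − 2 = 1; pairing cost = +196 kJ/mol.
Net CFSE = -679 + 196 = -483 kJ/mol.

-483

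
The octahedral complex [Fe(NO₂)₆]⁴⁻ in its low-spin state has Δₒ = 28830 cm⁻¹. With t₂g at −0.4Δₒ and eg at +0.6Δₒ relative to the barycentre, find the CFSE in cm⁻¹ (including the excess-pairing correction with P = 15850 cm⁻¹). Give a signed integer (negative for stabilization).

-37492

Each NO₂⁻ contributes -1; 6 × (-1) = -6. With overall charge -4, Fe is in the +2 oxidation state.
Fe sits in group 8; removing 2 electrons leaves Fe²⁺ with 8 − 2 = 6 d electrons.
Configuration: t₂g⁶ eg⁰.
Orbital CFSE = 6(-0.4) + 0(0.6) = -2.4Δₒ = -2.4 × 28830 = -69192 cm⁻¹.
Pairing penalty: 3 pairs vs 1 in the high-spin reference → 2 extra × P = 31700 cm⁻¹.
Combining: -69192 + 31700 = -37492 cm⁻¹.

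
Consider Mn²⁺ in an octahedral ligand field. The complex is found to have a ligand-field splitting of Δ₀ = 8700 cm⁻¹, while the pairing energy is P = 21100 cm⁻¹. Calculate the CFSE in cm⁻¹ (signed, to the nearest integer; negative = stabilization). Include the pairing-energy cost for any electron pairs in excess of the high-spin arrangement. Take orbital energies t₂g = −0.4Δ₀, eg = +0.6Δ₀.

Group 7 minus oxidation state +2 gives a d⁵ configuration for Mn²⁺.
Since Δ₀ = 8700 cm⁻¹ < P = 21100 cm⁻¹, the complex adopts the high-spin configuration.
Configuration: t₂g³ eg².
Orbital CFSE = 0.0Δ₀ = 0.0 × 8700 = 0 cm⁻¹.
High-spin has no excess pairs, so no pairing correction applies.

0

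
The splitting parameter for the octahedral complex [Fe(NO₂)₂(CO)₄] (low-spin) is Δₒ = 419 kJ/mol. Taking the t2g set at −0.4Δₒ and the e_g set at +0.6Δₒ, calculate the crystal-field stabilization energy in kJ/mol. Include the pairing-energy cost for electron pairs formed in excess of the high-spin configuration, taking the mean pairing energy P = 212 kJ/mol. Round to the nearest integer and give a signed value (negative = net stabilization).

Ligand charges: 2×(-1) from NO₂⁻ and 4×(+0) from CO sum to -2; with overall charge +0, Fe is +2.
Fe²⁺: group 8, so d-count = 8 − 2 = 6.
Configuration: t2g^6 e_g^0.
The orbital stabilization is -2.4Δₒ = -2.4 × 419 = -1006 kJ/mol.
High-spin d⁶ would be t2g^4 e_g^2 with 1 pair; low-spin has 3, so 2 excess pairs cost +2P = +424 kJ/mol.
Overall CFSE = -1006 + 424 = -582 kJ/mol.

-582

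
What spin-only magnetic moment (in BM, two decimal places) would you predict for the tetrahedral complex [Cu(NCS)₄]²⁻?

Each NCS⁻ contributes -1; 4 × (-1) = -4. With overall charge -2, Cu is in the +2 oxidation state.
Cu is in group 11, so Cu²⁺ is d⁹ (11 − 2 = 9).
Tetrahedral splitting is small, so the complex is high-spin.
Configuration: e^4 t2^5 → 1 unpaired electron.
μ(spin-only) = √[1(1+2)] = √3 ≈ 1.73 BM.

1.73 BM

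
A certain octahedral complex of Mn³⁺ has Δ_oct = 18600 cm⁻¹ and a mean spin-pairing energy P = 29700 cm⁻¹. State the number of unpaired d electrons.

4

Group 7 minus oxidation state +3 gives a d⁴ configuration for Mn³⁺.
Here Δ_oct < P (18600 < 29700), so the high-spin state is favoured.
Configuration: t₂g³ eg¹.
Unpaired electrons: 4.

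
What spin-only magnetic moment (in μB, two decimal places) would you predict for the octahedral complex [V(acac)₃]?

2.83 μB

Each acac⁻ contributes -1; 3 × (-1) = -3. With overall charge +0, V is in the +3 oxidation state.
Group 5 minus oxidation state +3 gives a d² configuration for V³⁺.
Configuration: t₂g² eg⁰ → 2 unpaired electrons.
μ(spin-only) = √[2(2+2)] = √8 ≈ 2.83 μB.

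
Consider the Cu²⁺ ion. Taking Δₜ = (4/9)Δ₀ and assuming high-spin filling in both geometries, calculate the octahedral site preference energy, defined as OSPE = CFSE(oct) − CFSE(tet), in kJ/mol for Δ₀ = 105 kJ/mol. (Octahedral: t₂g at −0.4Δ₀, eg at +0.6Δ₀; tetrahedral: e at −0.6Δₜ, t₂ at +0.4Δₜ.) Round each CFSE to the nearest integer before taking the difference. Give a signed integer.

-44

Cu²⁺: group 11, so d-count = 11 − 2 = 9.
In an octahedral site d⁹ (HS) is t2g^6 e_g^3, giving CFSE(oct) = -0.6Δ₀ = -63 kJ/mol.
Tetrahedral: e^4 t2^5, CFSE = 4(−0.6) + 5(+0.4) = -0.4Δₜ = -0.4 × (4/9) × 105 = -19 kJ/mol.
Subtracting, OSPE = -63 − (-19) = -44 kJ/mol.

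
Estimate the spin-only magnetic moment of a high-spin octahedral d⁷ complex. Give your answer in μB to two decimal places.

3.87 μB

Configuration: t₂g⁵ eg² → 3 unpaired electrons.
μ(spin-only) = √[3(3+2)] = √15 ≈ 3.87 μB.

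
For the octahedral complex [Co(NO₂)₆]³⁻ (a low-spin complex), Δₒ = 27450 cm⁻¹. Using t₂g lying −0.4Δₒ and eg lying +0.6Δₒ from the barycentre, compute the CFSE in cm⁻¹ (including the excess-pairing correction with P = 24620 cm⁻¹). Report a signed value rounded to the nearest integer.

Each NO₂⁻ contributes -1; 6 × (-1) = -6. With overall charge -3, Co is in the +3 oxidation state.
Co sits in group 9; removing 3 electrons leaves Co³⁺ with 9 − 3 = 6 d electrons.
The d⁶ electrons fill as t₂g⁶ eg⁰.
The orbital stabilization is -2.4Δₒ = -2.4 × 27450 = -65880 cm⁻¹.
Pairing penalty: 3 pairs vs 1 in the high-spin reference → 2 extra × P = 49240 cm⁻¹.
Combining: -65880 + 49240 = -16640 cm⁻¹.

-16640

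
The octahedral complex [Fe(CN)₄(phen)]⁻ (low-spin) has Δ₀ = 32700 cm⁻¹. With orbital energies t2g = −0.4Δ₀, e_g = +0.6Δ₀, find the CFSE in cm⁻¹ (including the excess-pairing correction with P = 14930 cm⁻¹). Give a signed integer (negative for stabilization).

-35540

Ligand charges: 4×(-1) from CN⁻ and 1×(+0) from phen sum to -4; with overall charge -1, Fe is +3.
Fe is in group 8, so Fe³⁺ is d⁵ (8 − 3 = 5).
The d⁵ electrons fill as t2g^5 e_g^0.
Orbital CFSE = 5(-0.4) + 0(0.6) = -2.0Δ₀ = -2.0 × 32700 = -65400 cm⁻¹.
High-spin d⁵ would be t2g^3 e_g^2 with 0 pairs; low-spin has 2, so 2 excess pairs cost +2P = +29860 cm⁻¹.
Overall CFSE = -65400 + 29860 = -35540 cm⁻¹.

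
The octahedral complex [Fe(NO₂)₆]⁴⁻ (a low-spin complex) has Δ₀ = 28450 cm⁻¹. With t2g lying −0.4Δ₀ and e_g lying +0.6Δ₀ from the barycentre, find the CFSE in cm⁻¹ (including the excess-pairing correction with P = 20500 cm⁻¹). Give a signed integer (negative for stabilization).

-27280

Each NO₂⁻ contributes -1; 6 × (-1) = -6. With overall charge -4, Fe is in the +2 oxidation state.
Fe sits in group 8; removing 2 electrons leaves Fe²⁺ with 8 − 2 = 6 d electrons.
Configuration: t2g^6 e_g^0.
Orbital CFSE = 6(-0.4) + 0(0.6) = -2.4Δ₀ = -2.4 × 28450 = -68280 cm⁻¹.
Pairing penalty: 3 pairs vs 1 in the high-spin reference → 2 extra × P = 41000 cm⁻¹.
Combining: -68280 + 41000 = -27280 cm⁻¹.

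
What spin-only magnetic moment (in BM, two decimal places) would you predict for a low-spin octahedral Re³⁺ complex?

2.83 BM

Re sits in group 7; removing 3 electrons leaves Re³⁺ with 7 − 3 = 4 d electrons.
Configuration: t₂g⁴ eg⁰ → 2 unpaired electrons.
μ(spin-only) = √[2(2+2)] = √8 ≈ 2.83 BM.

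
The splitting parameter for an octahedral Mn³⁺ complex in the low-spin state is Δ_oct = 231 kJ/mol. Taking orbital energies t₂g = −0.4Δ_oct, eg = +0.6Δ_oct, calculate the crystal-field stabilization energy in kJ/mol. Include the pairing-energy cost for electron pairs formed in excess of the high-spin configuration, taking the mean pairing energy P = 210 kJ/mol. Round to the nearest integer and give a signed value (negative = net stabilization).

Mn sits in group 7; removing 3 electrons leaves Mn³⁺ with 7 − 3 = 4 d electrons.
The d⁴ electrons fill as t₂g⁴ eg⁰.
Orbital CFSE = 4(-0.4) + 0(0.6) = -1.6Δ_oct = -1.6 × 231 = -370 kJ/mol.
Pairing penalty: 1 pair vs 0 in the high-spin reference → 1 extra × P = 210 kJ/mol.
Net CFSE = -370 + 210 = -160 kJ/mol.

-160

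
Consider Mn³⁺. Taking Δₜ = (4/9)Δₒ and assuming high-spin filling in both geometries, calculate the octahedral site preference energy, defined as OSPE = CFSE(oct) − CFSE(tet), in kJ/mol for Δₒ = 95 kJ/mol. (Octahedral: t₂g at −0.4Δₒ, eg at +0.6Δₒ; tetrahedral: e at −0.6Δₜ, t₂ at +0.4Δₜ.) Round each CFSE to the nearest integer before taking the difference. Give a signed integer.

Mn is in group 7, so Mn³⁺ is d⁴ (7 − 3 = 4).
In an octahedral site d⁴ (HS) is t2g^3 e_g^1, giving CFSE(oct) = -0.6Δₒ = -57 kJ/mol.
Tetrahedral e^2 t2^2 gives -0.4Δₜ = -0.4 × (4/9) × 95 = -17 kJ/mol.
Subtracting, OSPE = -57 − (-17) = -40 kJ/mol.

-40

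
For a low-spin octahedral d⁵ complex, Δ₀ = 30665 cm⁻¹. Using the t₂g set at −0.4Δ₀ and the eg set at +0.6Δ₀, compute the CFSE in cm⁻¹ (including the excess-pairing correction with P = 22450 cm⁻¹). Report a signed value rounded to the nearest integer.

-16430

The d⁵ electrons fill as t₂g⁵ eg⁰.
Orbital CFSE = 5(-0.4) + 0(0.6) = -2.0Δ₀ = -2.0 × 30665 = -61330 cm⁻¹.
Pairing penalty: 2 pairs vs 0 in the high-spin reference → 2 extra × P = 44900 cm⁻¹.
Overall CFSE = -61330 + 44900 = -16430 cm⁻¹.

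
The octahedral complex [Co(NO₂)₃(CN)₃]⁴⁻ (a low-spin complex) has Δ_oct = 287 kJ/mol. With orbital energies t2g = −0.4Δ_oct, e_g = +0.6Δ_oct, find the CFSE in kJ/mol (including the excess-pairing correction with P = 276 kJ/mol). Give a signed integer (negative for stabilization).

Ligand charges: 3×(-1) from NO₂⁻ and 3×(-1) from CN⁻ sum to -6; with overall charge -4, Co is +2.
Group 9 minus oxidation state +2 gives a d⁷ configuration for Co²⁺.
The d⁷ electrons fill as t2g^6 e_g^1.
Orbital CFSE = 6(-0.4) + 1(0.6) = -1.8Δ_oct = -1.8 × 287 = -517 kJ/mol.
Relative to high-spin t2g^5 e_g^2 (2 paired), the low-spin configuration has 1 additional pair, contributing +1 × 276 = +276 kJ/mol.
Combining: -517 + 276 = -241 kJ/mol.

-241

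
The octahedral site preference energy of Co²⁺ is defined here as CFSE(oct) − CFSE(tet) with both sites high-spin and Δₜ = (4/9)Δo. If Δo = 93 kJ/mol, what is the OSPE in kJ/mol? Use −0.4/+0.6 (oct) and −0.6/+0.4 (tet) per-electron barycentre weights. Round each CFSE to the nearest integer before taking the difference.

Group 9 minus oxidation state +2 gives a d⁷ configuration for Co²⁺.
Octahedral high-spin t₂g⁵ eg²: CFSE = -0.8 × 93 = -74 kJ/mol.
Tetrahedral e⁴ t₂³ gives -1.2Δₜ = -1.2 × (4/9) × 93 = -50 kJ/mol.
OSPE = -74 − (-50) = -24 kJ/mol.

-24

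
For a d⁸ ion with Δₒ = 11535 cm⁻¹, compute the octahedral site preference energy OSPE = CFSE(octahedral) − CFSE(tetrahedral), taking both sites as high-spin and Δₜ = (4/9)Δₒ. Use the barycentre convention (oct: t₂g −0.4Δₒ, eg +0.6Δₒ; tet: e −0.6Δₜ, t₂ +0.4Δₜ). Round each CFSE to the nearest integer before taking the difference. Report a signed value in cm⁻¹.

-9741

Octahedral high-spin t2g^6 e_g^2: CFSE = -1.2 × 11535 = -13842 cm⁻¹.
Tetrahedral: e^4 t2^4, CFSE = 4(−0.6) + 4(+0.4) = -0.8Δₜ = -0.8 × (4/9) × 11535 = -4101 cm⁻¹.
OSPE = CFSE(oct) − CFSE(tet) = -13842 − (-4101) = -9741 cm⁻¹.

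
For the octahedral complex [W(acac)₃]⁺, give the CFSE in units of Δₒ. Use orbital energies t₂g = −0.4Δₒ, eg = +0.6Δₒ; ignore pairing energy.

Each acac⁻ contributes -1; 3 × (-1) = -3. With overall charge +1, W is in the +4 oxidation state.
W sits in group 6; removing 4 electrons leaves W⁴⁺ with 6 − 4 = 2 d electrons.
Configuration: t₂g² eg⁰.
CFSE = 2(-0.4Δₒ) + 0(0.6Δₒ) = -0.8Δₒ + 0.0Δₒ = -0.8Δₒ.

-0.8 Δₒ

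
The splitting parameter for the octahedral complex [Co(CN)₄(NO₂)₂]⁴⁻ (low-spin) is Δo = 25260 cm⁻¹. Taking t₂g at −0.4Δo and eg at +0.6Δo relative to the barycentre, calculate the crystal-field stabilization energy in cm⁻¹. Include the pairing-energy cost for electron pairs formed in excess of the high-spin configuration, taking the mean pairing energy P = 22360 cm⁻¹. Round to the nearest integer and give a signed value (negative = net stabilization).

Ligand charges: 4×(-1) from CN⁻ and 2×(-1) from NO₂⁻ sum to -6; with overall charge -4, Co is +2.
Co sits in group 9; removing 2 electrons leaves Co²⁺ with 9 − 2 = 7 d electrons.
Configuration: t₂g⁶ eg¹.
Orbital CFSE = 6(-0.4) + 1(0.6) = -1.8Δo = -1.8 × 25260 = -45468 cm⁻¹.
Pairing penalty: 3 pairs vs 2 in the high-spin reference → 1 extra × P = 22360 cm⁻¹.
Overall CFSE = -45468 + 22360 = -23108 cm⁻¹.

-23108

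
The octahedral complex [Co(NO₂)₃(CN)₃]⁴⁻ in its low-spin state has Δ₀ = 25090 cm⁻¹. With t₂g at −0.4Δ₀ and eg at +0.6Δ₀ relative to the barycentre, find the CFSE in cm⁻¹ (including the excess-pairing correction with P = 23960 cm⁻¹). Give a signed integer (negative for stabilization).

Ligand charges: 3×(-1) from NO₂⁻ and 3×(-1) from CN⁻ sum to -6; with overall charge -4, Co is +2.
Co is in group 9, so Co²⁺ is d⁷ (9 − 2 = 7).
Electron filling gives t₂g⁶ eg¹.
Orbital CFSE = 6(-0.4) + 1(0.6) = -1.8Δ₀ = -1.8 × 25090 = -45162 cm⁻¹.
Pairing penalty: 3 pairs vs 2 in the high-spin reference → 1 extra × P = 23960 cm⁻¹.
Net CFSE = -45162 + 23960 = -21202 cm⁻¹.

-21202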